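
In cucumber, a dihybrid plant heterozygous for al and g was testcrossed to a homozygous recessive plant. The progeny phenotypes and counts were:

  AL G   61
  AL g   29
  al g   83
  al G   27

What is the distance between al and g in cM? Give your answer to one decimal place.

The two most frequent classes, AL G (61) and al g (83), are the parental types, so the F1 was AL G / al g.
The recombinant classes are AL g and al G: 29 + 27 = 56.
Recombination frequency = 56/200 = 0.2800 ≈ 28.0%, i.e. 28.0 cM.

28.0 cM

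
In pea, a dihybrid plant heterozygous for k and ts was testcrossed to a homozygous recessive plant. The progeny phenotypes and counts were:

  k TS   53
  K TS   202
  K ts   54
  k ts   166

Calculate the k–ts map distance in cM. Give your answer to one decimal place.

22.5 cM

The two most frequent classes, K TS (202) and k ts (166), are the parental types, so the F1 was K TS / k ts.
The recombinant classes are K ts and k TS: 54 + 53 = 107.
Recombination frequency = 107/475 = 0.2253 ≈ 22.5%, i.e. 22.5 cM.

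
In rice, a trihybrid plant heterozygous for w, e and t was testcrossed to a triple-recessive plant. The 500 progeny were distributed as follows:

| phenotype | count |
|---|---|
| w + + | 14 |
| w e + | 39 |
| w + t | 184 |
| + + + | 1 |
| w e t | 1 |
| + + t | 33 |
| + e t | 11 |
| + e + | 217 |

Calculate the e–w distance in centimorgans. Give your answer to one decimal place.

14.8 centimorgans

The two most frequent reciprocal classes, + e + and w + t, are the parental types, so the F1 was + e + / w + t.
The two rarest classes, + + + and w e t, are the double crossovers. Comparing them with the parentals, only the e allele has switched, so e is the middle locus and the order is w – e – t.
Crossovers in the w–e interval produce the single-crossover classes w e + and + + t (39 + 33 = 72) plus the double crossovers (2).
RF(w–e) = (72 + 2) / 500 = 74/500 = 0.1480 → 14.8 centimorgans.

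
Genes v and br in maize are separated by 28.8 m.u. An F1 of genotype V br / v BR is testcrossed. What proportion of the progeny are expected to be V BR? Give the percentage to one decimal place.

A map distance of 28.8 m.u. corresponds to a recombination frequency of 0.288.
The F1 is V br / v BR, so V BR is a recombinant gamete class with expected frequency r/2 = 0.288/2 = 0.1440.
That is 0.1440 = 14.4% of the progeny.

14.4%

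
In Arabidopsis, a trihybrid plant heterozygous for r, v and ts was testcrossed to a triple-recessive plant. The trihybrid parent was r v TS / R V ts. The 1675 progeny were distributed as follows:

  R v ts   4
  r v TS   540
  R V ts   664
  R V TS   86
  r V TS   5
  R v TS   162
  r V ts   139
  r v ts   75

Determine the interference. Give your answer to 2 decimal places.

The two rarest classes, r V TS and R v ts, are the double crossovers. Comparing them with the parentals, only the v allele has switched, so v is the middle locus and the order is r – v – ts.
r–v: (301 + 9)/1675 = 0.1851; v–ts: (161 + 9)/1675 = 0.1015.
Expected DCO frequency = 0.1851 × 0.1015 ≈ 0.01879; observed = 9/1675 ≈ 0.00537.
Coefficient of coincidence = 0.00537/0.01879 ≈ 0.29; interference = 1 − 0.29 = 0.71.

0.71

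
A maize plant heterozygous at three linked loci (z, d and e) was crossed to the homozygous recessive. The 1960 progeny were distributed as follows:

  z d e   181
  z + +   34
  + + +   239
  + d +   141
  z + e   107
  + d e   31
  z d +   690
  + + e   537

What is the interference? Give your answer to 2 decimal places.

0.16

The two most frequent reciprocal classes, z d + and + + e, are the parental types, so the F1 was z d + / + + e.
The two rarest classes, z + + and + d e, are the double crossovers. Comparing them with the parentals, only the d allele has switched, so d is the middle locus and the order is z – d – e.
z–d: (248 + 65)/1960 = 0.1597; d–e: (420 + 65)/1960 = 0.2474.
Expected DCO frequency = 0.1597 × 0.2474 ≈ 0.03951; observed = 65/1960 ≈ 0.03316.
Coefficient of coincidence = 0.03316/0.03951 ≈ 0.84; interference = 1 − 0.84 = 0.16.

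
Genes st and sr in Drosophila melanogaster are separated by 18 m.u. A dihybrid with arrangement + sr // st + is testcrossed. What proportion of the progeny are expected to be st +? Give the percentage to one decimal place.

41.0%

A map distance of 18 m.u. corresponds to a recombination frequency of 0.180.
The F1 is + sr / st +, so st + is a parental gamete class with expected frequency (1 − r)/2 = 0.820/2 = 0.4100.
That is 0.4100 = 41.0% of the progeny.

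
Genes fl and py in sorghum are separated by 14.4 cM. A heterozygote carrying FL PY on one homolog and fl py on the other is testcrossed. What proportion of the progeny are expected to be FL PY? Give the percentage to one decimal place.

A map distance of 14.4 cM corresponds to a recombination frequency of 0.144.
The F1 is FL PY / fl py, so FL PY is a parental gamete class with expected frequency (1 − r)/2 = 0.856/2 = 0.4280.
That is 0.4280 = 42.8% of the progeny.

42.8%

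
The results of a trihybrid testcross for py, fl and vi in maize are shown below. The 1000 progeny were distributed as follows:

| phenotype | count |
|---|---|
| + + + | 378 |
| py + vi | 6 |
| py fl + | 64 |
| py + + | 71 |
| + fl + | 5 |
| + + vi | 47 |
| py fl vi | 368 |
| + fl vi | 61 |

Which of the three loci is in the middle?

fl

The two most frequent reciprocal classes, py fl vi and + + +, are the parental types, so the F1 was py fl vi / + + +.
The two rarest classes, py + vi and + fl +, are the double crossovers. Comparing them with the parentals, only the fl allele has switched, so fl is the middle locus and the order is py – fl – vi.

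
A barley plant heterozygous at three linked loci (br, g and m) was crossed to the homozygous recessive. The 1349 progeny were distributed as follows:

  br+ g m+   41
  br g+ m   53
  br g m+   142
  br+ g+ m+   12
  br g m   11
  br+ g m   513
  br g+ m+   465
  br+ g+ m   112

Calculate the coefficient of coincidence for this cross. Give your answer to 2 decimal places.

The two most frequent reciprocal classes, br g+ m+ and br+ g m, are the parental types, so the F1 was br g+ m+ / br+ g m.
The two rarest classes, br+ g+ m+ and br g m, are the double crossovers. Comparing them with the parentals, only the br allele has switched, so br is the middle locus and the order is m – br – g.
m–br: (94 + 23)/1349 = 0.0867; br–g: (254 + 23)/1349 = 0.2053.
Expected DCO frequency = 0.0867 × 0.2053 ≈ 0.01780; observed = 23/1349 ≈ 0.01705.
Coefficient of coincidence = 0.01705/0.01780 ≈ 0.96.

0.96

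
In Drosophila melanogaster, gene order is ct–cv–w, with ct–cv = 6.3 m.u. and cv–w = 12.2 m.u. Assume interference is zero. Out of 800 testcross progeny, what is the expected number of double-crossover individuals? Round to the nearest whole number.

Map distances give recombination frequencies of 0.063 and 0.122 for the two intervals.
With no interference, expected double-crossover frequency = 0.063 × 0.122 = 0.00769.
Expected number = 0.00769 × 800 = 6.15 ≈ 6.

6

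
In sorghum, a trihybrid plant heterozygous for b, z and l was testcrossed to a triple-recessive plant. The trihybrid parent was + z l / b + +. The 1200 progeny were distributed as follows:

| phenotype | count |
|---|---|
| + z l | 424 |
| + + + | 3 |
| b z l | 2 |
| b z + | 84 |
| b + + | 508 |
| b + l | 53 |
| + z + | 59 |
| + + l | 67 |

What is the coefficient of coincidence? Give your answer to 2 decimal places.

The two rarest classes, b z l and + + +, are the double crossovers. Comparing them with the parentals, only the b allele has switched, so b is the middle locus and the order is z – b – l.
z–b: (151 + 5)/1200 = 0.1300; b–l: (112 + 5)/1200 = 0.0975.
Expected DCO frequency = 0.1300 × 0.0975 ≈ 0.01268; observed = 5/1200 ≈ 0.00417.
Coefficient of coincidence = 0.00417/0.01268 ≈ 0.33.

0.33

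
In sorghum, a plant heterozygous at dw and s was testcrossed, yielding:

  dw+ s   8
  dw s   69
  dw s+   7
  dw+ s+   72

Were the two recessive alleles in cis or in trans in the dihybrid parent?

cis

The two most frequent classes are dw+ s+ (72) and dw s (69); these are the parental (non-recombinant) types.
So the F1 carried dw+ s+ on one chromosome and dw s on the other — the recessive alleles are on the same chromosome (cis / coupling).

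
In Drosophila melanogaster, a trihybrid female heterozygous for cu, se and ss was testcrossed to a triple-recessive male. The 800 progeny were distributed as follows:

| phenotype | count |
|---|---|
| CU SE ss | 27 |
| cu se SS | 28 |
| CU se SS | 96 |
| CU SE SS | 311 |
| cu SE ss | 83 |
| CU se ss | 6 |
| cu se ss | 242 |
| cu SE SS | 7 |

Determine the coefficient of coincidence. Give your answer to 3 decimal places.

The two most frequent reciprocal classes, CU SE SS and cu se ss, are the parental types, so the F1 was CU SE SS / cu se ss.
The two rarest classes, cu SE SS and CU se ss, are the double crossovers. Comparing them with the parentals, only the cu allele has switched, so cu is the middle locus and the order is se – cu – ss.
se–cu: (179 + 13)/800 = 0.2400; cu–ss: (55 + 13)/800 = 0.0850.
Expected DCO frequency = 0.2400 × 0.0850 ≈ 0.02040; observed = 13/800 ≈ 0.01625.
Coefficient of coincidence = 0.01625/0.02040 ≈ 0.797.

0.797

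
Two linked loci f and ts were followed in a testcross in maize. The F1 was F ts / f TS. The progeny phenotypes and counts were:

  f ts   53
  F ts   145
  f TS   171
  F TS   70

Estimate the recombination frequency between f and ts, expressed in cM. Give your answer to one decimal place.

The recombinant classes are F TS and f ts: 70 + 53 = 123.
Recombination frequency = 123/439 = 0.2802 ≈ 28.0%, i.e. 28.0 cM.

28.0 cM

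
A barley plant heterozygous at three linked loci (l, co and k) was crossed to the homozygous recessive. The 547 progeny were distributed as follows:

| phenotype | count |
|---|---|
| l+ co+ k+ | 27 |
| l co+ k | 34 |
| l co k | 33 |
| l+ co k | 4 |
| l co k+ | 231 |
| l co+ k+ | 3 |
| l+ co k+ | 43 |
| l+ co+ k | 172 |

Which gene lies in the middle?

co

The two most frequent reciprocal classes, l+ co+ k and l co k+, are the parental types, so the F1 was l+ co+ k / l co k+.
The two rarest classes, l+ co k and l co+ k+, are the double crossovers. Comparing them with the parentals, only the co allele has switched, so co is the middle locus and the order is k – co – l.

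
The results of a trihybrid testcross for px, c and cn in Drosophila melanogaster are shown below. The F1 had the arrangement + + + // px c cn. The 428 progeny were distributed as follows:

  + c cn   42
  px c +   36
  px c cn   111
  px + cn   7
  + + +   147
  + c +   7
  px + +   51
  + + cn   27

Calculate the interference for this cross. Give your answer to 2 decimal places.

The two rarest classes, + c + and px + cn, are the double crossovers. Comparing them with the parentals, only the c allele has switched, so c is the middle locus and the order is cn – c – px.
cn–c: (63 + 14)/428 = 0.1799; c–px: (93 + 14)/428 = 0.2500.
Expected DCO frequency = 0.1799 × 0.2500 ≈ 0.04498; observed = 14/428 ≈ 0.03271.
Coefficient of coincidence = 0.03271/0.04498 ≈ 0.73; interference = 1 − 0.73 = 0.27.

0.27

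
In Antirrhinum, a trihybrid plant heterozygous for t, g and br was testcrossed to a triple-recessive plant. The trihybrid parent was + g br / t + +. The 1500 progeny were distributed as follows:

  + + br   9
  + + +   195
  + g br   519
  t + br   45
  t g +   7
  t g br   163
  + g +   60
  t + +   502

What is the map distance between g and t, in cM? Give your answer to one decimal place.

The two rarest classes, + + br and t g +, are the double crossovers. Comparing them with the parentals, only the g allele has switched, so g is the middle locus and the order is t – g – br.
Crossovers in the t–g interval produce the single-crossover classes t g br and + + + (163 + 195 = 358) plus the double crossovers (16).
RF(t–g) = (358 + 16) / 1500 = 374/1500 = 0.2493 → 24.9 cM.

24.9 cM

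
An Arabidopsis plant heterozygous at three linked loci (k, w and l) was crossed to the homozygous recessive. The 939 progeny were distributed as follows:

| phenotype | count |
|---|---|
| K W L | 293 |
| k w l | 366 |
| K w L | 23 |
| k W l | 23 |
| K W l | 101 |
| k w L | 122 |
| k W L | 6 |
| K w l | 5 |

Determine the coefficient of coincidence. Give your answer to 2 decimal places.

0.77

The two most frequent reciprocal classes, K W L and k w l, are the parental types, so the F1 was K W L / k w l.
The two rarest classes, k W L and K w l, are the double crossovers. Comparing them with the parentals, only the k allele has switched, so k is the middle locus and the order is w – k – l.
w–k: (46 + 11)/939 = 0.0607; k–l: (223 + 11)/939 = 0.2492.
Expected DCO frequency = 0.0607 × 0.2492 ≈ 0.01513; observed = 11/939 ≈ 0.01171.
Coefficient of coincidence = 0.01171/0.01513 ≈ 0.77.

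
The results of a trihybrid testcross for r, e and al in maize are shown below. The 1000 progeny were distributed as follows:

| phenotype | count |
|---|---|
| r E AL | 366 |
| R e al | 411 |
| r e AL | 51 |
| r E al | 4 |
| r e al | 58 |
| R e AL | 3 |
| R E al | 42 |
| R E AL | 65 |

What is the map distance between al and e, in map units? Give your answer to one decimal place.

The two most frequent reciprocal classes, r E AL and R e al, are the parental types, so the F1 was r E AL / R e al.
The two rarest classes, r E al and R e AL, are the double crossovers. Comparing them with the parentals, only the al allele has switched, so al is the middle locus and the order is r – al – e.
Crossovers in the al–e interval produce the single-crossover classes r e AL and R E al (51 + 42 = 93) plus the double crossovers (7).
RF(al–e) = (93 + 7) / 1000 = 100/1000 = 0.1000 → 10.0 map units.

10.0 map units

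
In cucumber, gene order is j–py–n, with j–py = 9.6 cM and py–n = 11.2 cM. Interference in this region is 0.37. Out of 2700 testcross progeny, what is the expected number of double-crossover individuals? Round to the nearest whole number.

Map distances give recombination frequencies of 0.096 and 0.112 for the two intervals.
With interference 0.37 (so coincidence = 0.63), expected double-crossover frequency = 0.096 × 0.112 × 0.63 = 0.00677.
Expected number = 0.00677 × 2700 = 18.29 ≈ 18.

18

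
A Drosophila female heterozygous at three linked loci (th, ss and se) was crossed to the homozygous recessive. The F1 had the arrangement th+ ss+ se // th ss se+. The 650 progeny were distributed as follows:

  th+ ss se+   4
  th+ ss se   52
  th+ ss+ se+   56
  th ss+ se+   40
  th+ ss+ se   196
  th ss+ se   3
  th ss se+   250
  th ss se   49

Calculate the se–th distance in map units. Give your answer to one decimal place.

The two rarest classes, th ss+ se and th+ ss se+, are the double crossovers. Comparing them with the parentals, only the th allele has switched, so th is the middle locus and the order is se – th – ss.
Crossovers in the se–th interval produce the single-crossover classes th+ ss+ se+ and th ss se (56 + 49 = 105) plus the double crossovers (7).
RF(se–th) = (105 + 7) / 650 = 112/650 = 0.1723 → 17.2 map units.

17.2 map units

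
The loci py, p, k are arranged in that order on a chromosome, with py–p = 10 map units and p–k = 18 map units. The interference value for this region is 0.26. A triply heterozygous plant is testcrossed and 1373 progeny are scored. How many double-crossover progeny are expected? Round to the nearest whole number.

18

Map distances give recombination frequencies of 0.100 and 0.180 for the two intervals.
With interference 0.26 (so coincidence = 0.74), expected double-crossover frequency = 0.100 × 0.180 × 0.74 = 0.01332.
Expected number = 0.01332 × 1373 = 18.29 ≈ 18.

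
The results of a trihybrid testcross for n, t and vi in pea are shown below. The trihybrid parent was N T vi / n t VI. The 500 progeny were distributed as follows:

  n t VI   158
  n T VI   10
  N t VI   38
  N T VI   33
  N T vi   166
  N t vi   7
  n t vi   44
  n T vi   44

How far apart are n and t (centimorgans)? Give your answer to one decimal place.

19.8 centimorgans

The two rarest classes, N t vi and n T VI, are the double crossovers. Comparing them with the parentals, only the t allele has switched, so t is the middle locus and the order is n – t – vi.
Crossovers in the n–t interval produce the single-crossover classes n T vi and N t VI (44 + 38 = 82) plus the double crossovers (17).
RF(n–t) = (82 + 17) / 500 = 99/500 = 0.1980 → 19.8 centimorgans.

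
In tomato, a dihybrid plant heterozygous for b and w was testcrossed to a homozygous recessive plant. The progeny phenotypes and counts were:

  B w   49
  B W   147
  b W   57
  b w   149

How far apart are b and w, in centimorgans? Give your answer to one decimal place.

26.4 centimorgans

The two most frequent classes, B W (147) and b w (149), are the parental types, so the F1 was B W / b w.
The recombinant classes are B w and b W: 49 + 57 = 106.
Recombination frequency = 106/402 = 0.2637 ≈ 26.4%, i.e. 26.4 centimorgans.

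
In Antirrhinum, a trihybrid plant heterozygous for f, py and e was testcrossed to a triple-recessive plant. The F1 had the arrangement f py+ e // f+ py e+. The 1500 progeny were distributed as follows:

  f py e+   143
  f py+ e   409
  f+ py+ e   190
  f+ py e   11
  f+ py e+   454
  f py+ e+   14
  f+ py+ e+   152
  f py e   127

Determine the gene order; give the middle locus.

e

The two rarest classes, f py+ e+ and f+ py e, are the double crossovers. Comparing them with the parentals, only the e allele has switched, so e is the middle locus and the order is f – e – py.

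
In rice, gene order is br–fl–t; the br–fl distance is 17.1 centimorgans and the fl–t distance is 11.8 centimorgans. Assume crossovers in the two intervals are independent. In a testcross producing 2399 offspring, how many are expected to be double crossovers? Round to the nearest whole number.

Map distances give recombination frequencies of 0.171 and 0.118 for the two intervals.
With no interference, expected double-crossover frequency = 0.171 × 0.118 = 0.02018.
Expected number = 0.02018 × 2399 = 48.41 ≈ 48.

48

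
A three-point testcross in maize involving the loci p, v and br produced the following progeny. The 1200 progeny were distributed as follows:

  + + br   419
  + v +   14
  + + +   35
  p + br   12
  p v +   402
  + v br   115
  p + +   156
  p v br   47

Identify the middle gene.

p

The two most frequent reciprocal classes, p v + and + + br, are the parental types, so the F1 was p v + / + + br.
The two rarest classes, + v + and p + br, are the double crossovers. Comparing them with the parentals, only the p allele has switched, so p is the middle locus and the order is br – p – v.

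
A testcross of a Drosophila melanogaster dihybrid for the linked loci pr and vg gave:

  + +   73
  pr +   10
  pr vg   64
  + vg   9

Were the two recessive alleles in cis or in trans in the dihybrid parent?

cis

The two most frequent classes are + + (73) and pr vg (64); these are the parental (non-recombinant) types.
So the F1 carried + + on one chromosome and pr vg on the other — the recessive alleles are on the same chromosome (cis / coupling).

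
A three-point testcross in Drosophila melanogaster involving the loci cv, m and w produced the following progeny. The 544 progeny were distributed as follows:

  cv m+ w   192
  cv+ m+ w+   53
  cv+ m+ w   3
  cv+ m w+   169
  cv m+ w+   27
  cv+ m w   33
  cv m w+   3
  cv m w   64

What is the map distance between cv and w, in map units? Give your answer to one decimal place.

The two most frequent reciprocal classes, cv m+ w and cv+ m w+, are the parental types, so the F1 was cv m+ w / cv+ m w+.
The two rarest classes, cv+ m+ w and cv m w+, are the double crossovers. Comparing them with the parentals, only the cv allele has switched, so cv is the middle locus and the order is w – cv – m.
Crossovers in the w–cv interval produce the single-crossover classes cv m+ w+ and cv+ m w (27 + 33 = 60) plus the double crossovers (6).
RF(w–cv) = (60 + 6) / 544 = 66/544 = 0.1213 → 12.1 map units.

12.1 map units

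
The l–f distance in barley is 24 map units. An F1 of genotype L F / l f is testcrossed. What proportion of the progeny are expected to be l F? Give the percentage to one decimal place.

A map distance of 24 map units corresponds to a recombination frequency of 0.240.
The F1 is L F / l f, so l F is a recombinant gamete class with expected frequency r/2 = 0.240/2 = 0.1200.
That is 0.1200 = 12.0% of the progeny.

12.0%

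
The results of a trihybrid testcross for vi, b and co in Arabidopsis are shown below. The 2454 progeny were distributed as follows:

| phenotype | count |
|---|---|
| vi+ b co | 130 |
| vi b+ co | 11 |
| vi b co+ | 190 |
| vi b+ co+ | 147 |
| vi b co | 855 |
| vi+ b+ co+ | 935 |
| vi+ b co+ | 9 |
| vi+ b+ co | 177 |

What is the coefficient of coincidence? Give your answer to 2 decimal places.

0.43

The two most frequent reciprocal classes, vi+ b+ co+ and vi b co, are the parental types, so the F1 was vi+ b+ co+ / vi b co.
The two rarest classes, vi+ b co+ and vi b+ co, are the double crossovers. Comparing them with the parentals, only the b allele has switched, so b is the middle locus and the order is co – b – vi.
co–b: (367 + 20)/2454 = 0.1577; b–vi: (277 + 20)/2454 = 0.1210.
Expected DCO frequency = 0.1577 × 0.1210 ≈ 0.01908; observed = 20/2454 ≈ 0.00815.
Coefficient of coincidence = 0.00815/0.01908 ≈ 0.43.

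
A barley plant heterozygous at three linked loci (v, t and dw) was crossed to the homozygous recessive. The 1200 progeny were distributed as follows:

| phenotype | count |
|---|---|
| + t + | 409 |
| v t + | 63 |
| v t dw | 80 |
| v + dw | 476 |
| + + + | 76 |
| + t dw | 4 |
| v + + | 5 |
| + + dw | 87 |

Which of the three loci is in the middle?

dw

The two most frequent reciprocal classes, v + dw and + t +, are the parental types, so the F1 was v + dw / + t +.
The two rarest classes, v + + and + t dw, are the double crossovers. Comparing them with the parentals, only the dw allele has switched, so dw is the middle locus and the order is v – dw – t.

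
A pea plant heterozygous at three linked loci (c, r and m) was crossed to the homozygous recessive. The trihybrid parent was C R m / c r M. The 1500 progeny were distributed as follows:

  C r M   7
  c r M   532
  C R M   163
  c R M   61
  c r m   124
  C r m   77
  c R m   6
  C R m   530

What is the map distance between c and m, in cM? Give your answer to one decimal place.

The two rarest classes, c R m and C r M, are the double crossovers. Comparing them with the parentals, only the c allele has switched, so c is the middle locus and the order is m – c – r.
Crossovers in the m–c interval produce the single-crossover classes C R M and c r m (163 + 124 = 287) plus the double crossovers (13).
RF(m–c) = (287 + 13) / 1500 = 300/1500 = 0.2000 → 20.0 cM.

20.0 cM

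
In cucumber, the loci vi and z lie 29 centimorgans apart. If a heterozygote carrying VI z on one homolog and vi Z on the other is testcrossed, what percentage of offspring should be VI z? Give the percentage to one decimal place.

A map distance of 29 centimorgans corresponds to a recombination frequency of 0.290.
The F1 is VI z / vi Z, so VI z is a parental gamete class with expected frequency (1 − r)/2 = 0.710/2 = 0.3550.
That is 0.3550 = 35.5% of the progeny.

35.5%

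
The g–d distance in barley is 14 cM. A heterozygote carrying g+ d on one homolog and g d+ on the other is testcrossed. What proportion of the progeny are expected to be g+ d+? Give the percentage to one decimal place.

A map distance of 14 cM corresponds to a recombination frequency of 0.140.
The F1 is g+ d / g d+, so g+ d+ is a recombinant gamete class with expected frequency r/2 = 0.140/2 = 0.0700.
That is 0.0700 = 7.0% of the progeny.

7.0%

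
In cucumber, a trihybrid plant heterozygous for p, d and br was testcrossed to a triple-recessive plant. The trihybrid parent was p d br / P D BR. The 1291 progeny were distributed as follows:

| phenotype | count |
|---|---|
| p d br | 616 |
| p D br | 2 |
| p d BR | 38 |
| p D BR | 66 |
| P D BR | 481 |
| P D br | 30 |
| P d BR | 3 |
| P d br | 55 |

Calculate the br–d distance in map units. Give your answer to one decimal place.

The two rarest classes, p D br and P d BR, are the double crossovers. Comparing them with the parentals, only the d allele has switched, so d is the middle locus and the order is p – d – br.
Crossovers in the d–br interval produce the single-crossover classes p d BR and P D br (38 + 30 = 68) plus the double crossovers (5).
RF(d–br) = (68 + 5) / 1291 = 73/1291 = 0.0565 → 5.7 map units.

5.7 map units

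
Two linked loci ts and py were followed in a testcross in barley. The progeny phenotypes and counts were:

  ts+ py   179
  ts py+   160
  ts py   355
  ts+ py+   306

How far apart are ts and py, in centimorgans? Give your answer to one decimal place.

The two most frequent classes, ts+ py+ (306) and ts py (355), are the parental types, so the F1 was ts+ py+ / ts py.
The recombinant classes are ts+ py and ts py+: 179 + 160 = 339.
Recombination frequency = 339/1000 = 0.3390 ≈ 33.9%, i.e. 33.9 centimorgans.

33.9 centimorgans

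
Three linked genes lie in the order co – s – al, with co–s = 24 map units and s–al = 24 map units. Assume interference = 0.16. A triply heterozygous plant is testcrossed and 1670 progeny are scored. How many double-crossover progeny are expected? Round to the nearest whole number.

Map distances give recombination frequencies of 0.240 and 0.240 for the two intervals.
With interference 0.16 (so coincidence = 0.84), expected double-crossover frequency = 0.240 × 0.240 × 0.84 = 0.04838.
Expected number = 0.04838 × 1670 = 80.80 ≈ 81.

81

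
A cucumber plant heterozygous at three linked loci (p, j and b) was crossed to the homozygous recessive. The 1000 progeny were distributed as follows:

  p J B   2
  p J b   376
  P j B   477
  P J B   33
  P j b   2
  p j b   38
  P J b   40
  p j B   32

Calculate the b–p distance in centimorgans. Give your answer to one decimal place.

The two most frequent reciprocal classes, P j B and p J b, are the parental types, so the F1 was P j B / p J b.
The two rarest classes, P j b and p J B, are the double crossovers. Comparing them with the parentals, only the b allele has switched, so b is the middle locus and the order is j – b – p.
Crossovers in the b–p interval produce the single-crossover classes p j B and P J b (32 + 40 = 72) plus the double crossovers (4).
RF(b–p) = (72 + 4) / 1000 = 76/1000 = 0.0760 → 7.6 centimorgans.

7.6 centimorgans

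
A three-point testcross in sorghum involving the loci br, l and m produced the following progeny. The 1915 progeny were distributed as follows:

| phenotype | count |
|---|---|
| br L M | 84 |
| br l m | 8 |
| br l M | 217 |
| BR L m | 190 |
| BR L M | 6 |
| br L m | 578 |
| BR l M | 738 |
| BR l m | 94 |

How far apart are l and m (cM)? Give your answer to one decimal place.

The two most frequent reciprocal classes, br L m and BR l M, are the parental types, so the F1 was br L m / BR l M.
The two rarest classes, br l m and BR L M, are the double crossovers. Comparing them with the parentals, only the l allele has switched, so l is the middle locus and the order is br – l – m.
Crossovers in the l–m interval produce the single-crossover classes br L M and BR l m (84 + 94 = 178) plus the double crossovers (14).
RF(l–m) = (178 + 14) / 1915 = 192/1915 = 0.1003 → 10.0 cM.

10.0 cM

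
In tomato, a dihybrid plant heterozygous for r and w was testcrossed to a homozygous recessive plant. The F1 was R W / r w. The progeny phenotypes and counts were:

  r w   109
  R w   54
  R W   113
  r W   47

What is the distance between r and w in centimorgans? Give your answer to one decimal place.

The recombinant classes are R w and r W: 54 + 47 = 101.
Recombination frequency = 101/323 = 0.3127 ≈ 31.3%, i.e. 31.3 centimorgans.

31.3 centimorgans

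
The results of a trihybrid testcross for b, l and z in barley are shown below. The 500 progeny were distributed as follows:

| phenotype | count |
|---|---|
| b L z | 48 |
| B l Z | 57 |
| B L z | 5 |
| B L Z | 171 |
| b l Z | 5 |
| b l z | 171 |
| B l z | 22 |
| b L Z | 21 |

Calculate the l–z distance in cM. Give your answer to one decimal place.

The two most frequent reciprocal classes, B L Z and b l z, are the parental types, so the F1 was B L Z / b l z.
The two rarest classes, B L z and b l Z, are the double crossovers. Comparing them with the parentals, only the z allele has switched, so z is the middle locus and the order is l – z – b.
Crossovers in the l–z interval produce the single-crossover classes B l Z and b L z (57 + 48 = 105) plus the double crossovers (10).
RF(l–z) = (105 + 10) / 500 = 115/500 = 0.2300 → 23.0 cM.

23.0 cM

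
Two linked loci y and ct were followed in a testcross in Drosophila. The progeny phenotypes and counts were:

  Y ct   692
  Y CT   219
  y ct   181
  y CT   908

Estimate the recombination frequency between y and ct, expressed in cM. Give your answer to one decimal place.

20.0 cM

The two most frequent classes, Y ct (692) and y CT (908), are the parental types, so the F1 was Y ct / y CT.
The recombinant classes are Y CT and y ct: 219 + 181 = 400.
Recombination frequency = 400/2000 = 0.2000 ≈ 20.0%, i.e. 20.0 cM.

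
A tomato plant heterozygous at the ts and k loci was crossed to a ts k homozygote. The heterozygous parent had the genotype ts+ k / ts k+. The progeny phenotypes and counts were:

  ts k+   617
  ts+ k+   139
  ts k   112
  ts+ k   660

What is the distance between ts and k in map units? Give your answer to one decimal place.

16.4 map units

The recombinant classes are ts+ k+ and ts k: 139 + 112 = 251.
Recombination frequency = 251/1528 = 0.1643 ≈ 16.4%, i.e. 16.4 map units.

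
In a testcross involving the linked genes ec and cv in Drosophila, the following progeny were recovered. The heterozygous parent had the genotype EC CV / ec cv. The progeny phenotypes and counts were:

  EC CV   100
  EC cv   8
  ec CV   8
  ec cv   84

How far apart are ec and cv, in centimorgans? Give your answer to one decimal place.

8.0 centimorgans

The recombinant classes are EC cv and ec CV: 8 + 8 = 16.
Recombination frequency = 16/200 = 0.0800 ≈ 8.0%, i.e. 8.0 centimorgans.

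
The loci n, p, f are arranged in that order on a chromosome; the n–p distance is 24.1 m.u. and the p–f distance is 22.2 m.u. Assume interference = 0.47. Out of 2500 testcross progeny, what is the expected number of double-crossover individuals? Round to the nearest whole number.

Map distances give recombination frequencies of 0.241 and 0.222 for the two intervals.
With interference 0.47 (so coincidence = 0.53), expected double-crossover frequency = 0.241 × 0.222 × 0.53 = 0.02836.
Expected number = 0.02836 × 2500 = 70.89 ≈ 71.

71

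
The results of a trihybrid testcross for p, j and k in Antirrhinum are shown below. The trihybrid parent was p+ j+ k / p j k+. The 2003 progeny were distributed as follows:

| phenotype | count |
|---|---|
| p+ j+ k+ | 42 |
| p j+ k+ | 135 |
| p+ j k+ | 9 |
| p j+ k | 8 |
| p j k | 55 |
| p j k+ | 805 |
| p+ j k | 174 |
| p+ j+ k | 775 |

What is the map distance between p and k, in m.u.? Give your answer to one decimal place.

The two rarest classes, p j+ k and p+ j k+, are the double crossovers. Comparing them with the parentals, only the p allele has switched, so p is the middle locus and the order is j – p – k.
Crossovers in the p–k interval produce the single-crossover classes p+ j+ k+ and p j k (42 + 55 = 97) plus the double crossovers (17).
RF(p–k) = (97 + 17) / 2003 = 114/2003 = 0.0569 → 5.7 m.u.

5.7 m.u.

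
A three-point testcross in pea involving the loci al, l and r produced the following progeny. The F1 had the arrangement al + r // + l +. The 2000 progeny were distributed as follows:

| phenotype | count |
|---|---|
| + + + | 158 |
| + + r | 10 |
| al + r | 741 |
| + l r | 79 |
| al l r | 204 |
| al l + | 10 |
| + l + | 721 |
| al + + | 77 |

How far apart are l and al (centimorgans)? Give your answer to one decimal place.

The two rarest classes, + + r and al l +, are the double crossovers. Comparing them with the parentals, only the al allele has switched, so al is the middle locus and the order is r – al – l.
Crossovers in the al–l interval produce the single-crossover classes al l r and + + + (204 + 158 = 362) plus the double crossovers (20).
RF(al–l) = (362 + 20) / 2000 = 382/2000 = 0.1910 → 19.1 centimorgans.

19.1 centimorgans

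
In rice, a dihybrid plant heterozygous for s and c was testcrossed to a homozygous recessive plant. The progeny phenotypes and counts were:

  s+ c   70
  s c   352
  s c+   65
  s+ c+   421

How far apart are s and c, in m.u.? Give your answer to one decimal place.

14.9 m.u.

The two most frequent classes, s+ c+ (421) and s c (352), are the parental types, so the F1 was s+ c+ / s c.
The recombinant classes are s+ c and s c+: 70 + 65 = 135.
Recombination frequency = 135/908 = 0.1487 ≈ 14.9%, i.e. 14.9 m.u.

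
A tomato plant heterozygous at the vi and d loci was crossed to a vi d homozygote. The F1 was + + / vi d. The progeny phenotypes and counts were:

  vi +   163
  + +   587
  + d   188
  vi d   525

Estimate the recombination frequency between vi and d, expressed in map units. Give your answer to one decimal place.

The recombinant classes are + d and vi +: 188 + 163 = 351.
Recombination frequency = 351/1463 = 0.2399 ≈ 24.0%, i.e. 24.0 map units.

24.0 map units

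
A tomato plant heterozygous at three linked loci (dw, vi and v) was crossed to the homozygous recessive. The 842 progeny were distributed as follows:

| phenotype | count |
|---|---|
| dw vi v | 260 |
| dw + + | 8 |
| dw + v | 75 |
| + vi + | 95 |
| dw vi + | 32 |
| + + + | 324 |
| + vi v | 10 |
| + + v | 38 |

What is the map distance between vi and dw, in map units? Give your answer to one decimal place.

The two most frequent reciprocal classes, + + + and dw vi v, are the parental types, so the F1 was + + + / dw vi v.
The two rarest classes, dw + + and + vi v, are the double crossovers. Comparing them with the parentals, only the dw allele has switched, so dw is the middle locus and the order is vi – dw – v.
Crossovers in the vi–dw interval produce the single-crossover classes + vi + and dw + v (95 + 75 = 170) plus the double crossovers (18).
RF(vi–dw) = (170 + 18) / 842 = 188/842 = 0.2233 → 22.3 map units.

22.3 map units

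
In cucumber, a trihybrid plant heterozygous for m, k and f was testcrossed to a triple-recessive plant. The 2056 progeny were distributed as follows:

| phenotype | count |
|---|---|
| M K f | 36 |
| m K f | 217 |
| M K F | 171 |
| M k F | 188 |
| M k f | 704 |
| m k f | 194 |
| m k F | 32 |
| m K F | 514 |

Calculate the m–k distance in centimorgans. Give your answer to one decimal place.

21.1 centimorgans

The two most frequent reciprocal classes, M k f and m K F, are the parental types, so the F1 was M k f / m K F.
The two rarest classes, M K f and m k F, are the double crossovers. Comparing them with the parentals, only the k allele has switched, so k is the middle locus and the order is f – k – m.
Crossovers in the k–m interval produce the single-crossover classes m k f and M K F (194 + 171 = 365) plus the double crossovers (68).
RF(k–m) = (365 + 68) / 2056 = 433/2056 = 0.2106 → 21.1 centimorgans.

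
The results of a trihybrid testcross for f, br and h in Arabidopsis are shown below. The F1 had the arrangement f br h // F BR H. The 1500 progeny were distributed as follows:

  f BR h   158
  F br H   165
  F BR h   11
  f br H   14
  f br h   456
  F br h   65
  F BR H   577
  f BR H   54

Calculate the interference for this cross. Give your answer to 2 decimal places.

The two rarest classes, f br H and F BR h, are the double crossovers. Comparing them with the parentals, only the h allele has switched, so h is the middle locus and the order is f – h – br.
f–h: (119 + 25)/1500 = 0.0960; h–br: (323 + 25)/1500 = 0.2320.
Expected DCO frequency = 0.0960 × 0.2320 ≈ 0.02227; observed = 25/1500 ≈ 0.01667.
Coefficient of coincidence = 0.01667/0.02227 ≈ 0.75; interference = 1 − 0.75 = 0.25.

0.25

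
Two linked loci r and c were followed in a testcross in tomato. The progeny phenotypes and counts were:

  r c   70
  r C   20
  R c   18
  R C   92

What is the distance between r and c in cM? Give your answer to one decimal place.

19.0 cM

The two most frequent classes, R C (92) and r c (70), are the parental types, so the F1 was R C / r c.
The recombinant classes are R c and r C: 18 + 20 = 38.
Recombination frequency = 38/200 = 0.1900 ≈ 19.0%, i.e. 19.0 cM.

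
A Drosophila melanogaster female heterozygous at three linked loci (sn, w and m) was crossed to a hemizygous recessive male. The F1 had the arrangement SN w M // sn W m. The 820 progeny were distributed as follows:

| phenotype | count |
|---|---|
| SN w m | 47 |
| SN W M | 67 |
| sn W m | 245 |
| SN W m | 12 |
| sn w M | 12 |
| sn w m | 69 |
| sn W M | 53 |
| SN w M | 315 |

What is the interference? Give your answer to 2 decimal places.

0.01

The two rarest classes, sn w M and SN W m, are the double crossovers. Comparing them with the parentals, only the sn allele has switched, so sn is the middle locus and the order is w – sn – m.
w–sn: (136 + 24)/820 = 0.1951; sn–m: (100 + 24)/820 = 0.1512.
Expected DCO frequency = 0.1951 × 0.1512 ≈ 0.02950; observed = 24/820 ≈ 0.02927.
Coefficient of coincidence = 0.02927/0.02950 ≈ 0.99; interference = 1 − 0.99 = 0.01.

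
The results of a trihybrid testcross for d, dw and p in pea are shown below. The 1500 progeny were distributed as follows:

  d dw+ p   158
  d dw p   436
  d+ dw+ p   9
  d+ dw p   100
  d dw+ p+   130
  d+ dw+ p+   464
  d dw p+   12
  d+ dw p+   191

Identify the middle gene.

p

The two most frequent reciprocal classes, d+ dw+ p+ and d dw p, are the parental types, so the F1 was d+ dw+ p+ / d dw p.
The two rarest classes, d+ dw+ p and d dw p+, are the double crossovers. Comparing them with the parentals, only the p allele has switched, so p is the middle locus and the order is dw – p – d.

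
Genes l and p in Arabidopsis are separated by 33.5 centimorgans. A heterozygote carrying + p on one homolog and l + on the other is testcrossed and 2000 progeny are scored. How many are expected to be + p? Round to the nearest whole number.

665

A map distance of 33.5 centimorgans corresponds to a recombination frequency of 0.335.
The F1 is + p / l +, so + p is a parental gamete class with expected frequency (1 − r)/2 = 0.665/2 = 0.3325.
Expected number = 0.3325 × 2000 = 665.00 ≈ 665.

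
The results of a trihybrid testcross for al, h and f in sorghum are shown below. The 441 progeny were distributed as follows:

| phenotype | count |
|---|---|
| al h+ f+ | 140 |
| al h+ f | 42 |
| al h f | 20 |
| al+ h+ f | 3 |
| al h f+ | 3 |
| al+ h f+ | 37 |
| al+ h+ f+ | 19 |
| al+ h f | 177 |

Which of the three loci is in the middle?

The two most frequent reciprocal classes, al h+ f+ and al+ h f, are the parental types, so the F1 was al h+ f+ / al+ h f.
The two rarest classes, al h f+ and al+ h+ f, are the double crossovers. Comparing them with the parentals, only the h allele has switched, so h is the middle locus and the order is f – h – al.

h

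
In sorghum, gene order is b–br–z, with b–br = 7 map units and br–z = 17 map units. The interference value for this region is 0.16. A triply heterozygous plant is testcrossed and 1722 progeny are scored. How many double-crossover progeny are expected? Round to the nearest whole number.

Map distances give recombination frequencies of 0.070 and 0.170 for the two intervals.
With interference 0.16 (so coincidence = 0.84), expected double-crossover frequency = 0.070 × 0.170 × 0.84 = 0.01000.
Expected number = 0.01000 × 1722 = 17.21 ≈ 17.

17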